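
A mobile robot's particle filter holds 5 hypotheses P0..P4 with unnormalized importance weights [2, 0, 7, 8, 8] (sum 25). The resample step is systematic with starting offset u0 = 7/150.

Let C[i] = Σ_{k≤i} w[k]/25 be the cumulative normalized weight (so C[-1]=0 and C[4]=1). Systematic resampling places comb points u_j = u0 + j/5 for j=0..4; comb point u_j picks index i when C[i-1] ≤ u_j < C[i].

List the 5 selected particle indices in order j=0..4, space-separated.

C = [2/25, 2/25, 9/25, 17/25, 1]
j=0: u_0=7/150 ∈ [0, 2/25) → index 0
j=1: u_1=37/150 ∈ [2/25, 9/25) → index 2
j=2: u_2=67/150 ∈ [9/25, 17/25) → index 3
j=3: u_3=97/150 ∈ [9/25, 17/25) → index 3
j=4: u_4=127/150 ∈ [17/25, 1) → index 4

0 2 3 3 4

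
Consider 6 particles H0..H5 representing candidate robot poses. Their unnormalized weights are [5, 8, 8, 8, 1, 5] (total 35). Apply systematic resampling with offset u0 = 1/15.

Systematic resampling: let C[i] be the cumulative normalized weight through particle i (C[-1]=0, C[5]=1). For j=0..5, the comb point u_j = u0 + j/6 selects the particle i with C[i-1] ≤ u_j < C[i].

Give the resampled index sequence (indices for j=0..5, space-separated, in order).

0 1 2 2 3 5

C = [1/7, 13/35, 3/5, 29/35, 6/7, 1]
j=0: u_0=1/15 ∈ [0, 1/7) → index 0
j=1: u_1=7/30 ∈ [1/7, 13/35) → index 1
j=2: u_2=2/5 ∈ [13/35, 3/5) → index 2
j=3: u_3=17/30 ∈ [13/35, 3/5) → index 2
j=4: u_4=11/15 ∈ [3/5, 29/35) → index 3
j=5: u_5=9/10 ∈ [6/7, 1) → index 5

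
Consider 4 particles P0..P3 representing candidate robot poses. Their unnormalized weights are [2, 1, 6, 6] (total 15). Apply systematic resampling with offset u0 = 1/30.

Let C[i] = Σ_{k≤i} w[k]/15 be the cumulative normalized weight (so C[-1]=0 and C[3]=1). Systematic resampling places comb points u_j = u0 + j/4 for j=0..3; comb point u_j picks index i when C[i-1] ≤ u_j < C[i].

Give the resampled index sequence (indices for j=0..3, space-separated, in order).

0 2 2 3

C = [2/15, 1/5, 3/5, 1]
j=0: u_0=1/30 ∈ [0, 2/15) → index 0
j=1: u_1=17/60 ∈ [1/5, 3/5) → index 2
j=2: u_2=8/15 ∈ [1/5, 3/5) → index 2
j=3: u_3=47/60 ∈ [3/5, 1) → index 3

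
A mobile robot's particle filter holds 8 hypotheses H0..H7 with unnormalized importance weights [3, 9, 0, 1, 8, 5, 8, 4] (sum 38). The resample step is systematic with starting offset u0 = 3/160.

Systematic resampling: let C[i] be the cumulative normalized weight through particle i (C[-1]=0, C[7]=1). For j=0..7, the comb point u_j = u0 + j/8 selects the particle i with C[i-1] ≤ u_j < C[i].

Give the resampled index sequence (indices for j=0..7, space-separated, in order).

C = [3/38, 6/19, 6/19, 13/38, 21/38, 13/19, 17/19, 1]
j=0: u_0=3/160 ∈ [0, 3/38) → index 0
j=1: u_1=23/160 ∈ [3/38, 6/19) → index 1
j=2: u_2=43/160 ∈ [3/38, 6/19) → index 1
j=3: u_3=63/160 ∈ [13/38, 21/38) → index 4
j=4: u_4=83/160 ∈ [13/38, 21/38) → index 4
j=5: u_5=103/160 ∈ [21/38, 13/19) → index 5
j=6: u_6=123/160 ∈ [13/19, 17/19) → index 6
j=7: u_7=143/160 ∈ [13/19, 17/19) → index 6

0 1 1 4 4 5 6 6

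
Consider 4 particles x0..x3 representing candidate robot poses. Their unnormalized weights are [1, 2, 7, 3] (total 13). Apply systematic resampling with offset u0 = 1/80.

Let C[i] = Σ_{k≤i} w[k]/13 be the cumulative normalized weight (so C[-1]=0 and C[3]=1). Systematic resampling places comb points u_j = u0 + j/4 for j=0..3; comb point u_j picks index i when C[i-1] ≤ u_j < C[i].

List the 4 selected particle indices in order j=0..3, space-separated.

C = [1/13, 3/13, 10/13, 1]
j=0: u_0=1/80 ∈ [0, 1/13) → index 0
j=1: u_1=21/80 ∈ [3/13, 10/13) → index 2
j=2: u_2=41/80 ∈ [3/13, 10/13) → index 2
j=3: u_3=61/80 ∈ [3/13, 10/13) → index 2

0 2 2 2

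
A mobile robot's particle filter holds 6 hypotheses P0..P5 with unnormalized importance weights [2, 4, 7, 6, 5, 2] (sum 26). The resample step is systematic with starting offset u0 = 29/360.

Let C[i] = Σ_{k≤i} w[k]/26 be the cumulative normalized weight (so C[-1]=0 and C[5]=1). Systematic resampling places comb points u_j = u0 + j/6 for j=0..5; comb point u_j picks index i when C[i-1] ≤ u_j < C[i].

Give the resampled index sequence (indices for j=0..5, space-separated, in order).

1 2 2 3 4 4

C = [1/13, 3/13, 1/2, 19/26, 12/13, 1]
j=0: u_0=29/360 ∈ [1/13, 3/13) → index 1
j=1: u_1=89/360 ∈ [3/13, 1/2) → index 2
j=2: u_2=149/360 ∈ [3/13, 1/2) → index 2
j=3: u_3=209/360 ∈ [1/2, 19/26) → index 3
j=4: u_4=269/360 ∈ [19/26, 12/13) → index 4
j=5: u_5=329/360 ∈ [19/26, 12/13) → index 4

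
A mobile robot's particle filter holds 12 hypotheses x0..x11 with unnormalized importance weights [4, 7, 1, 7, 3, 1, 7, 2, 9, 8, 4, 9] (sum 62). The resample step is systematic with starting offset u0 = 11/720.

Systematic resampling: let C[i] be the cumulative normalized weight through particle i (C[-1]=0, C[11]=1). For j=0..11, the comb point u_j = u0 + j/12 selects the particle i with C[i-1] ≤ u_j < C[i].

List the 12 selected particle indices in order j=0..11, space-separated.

0 1 2 3 4 6 7 8 9 9 10 11

C = [2/31, 11/62, 6/31, 19/62, 11/31, 23/62, 15/31, 16/31, 41/62, 49/62, 53/62, 1]
j=0: u_0=11/720 ∈ [0, 2/31) → index 0
j=1: u_1=71/720 ∈ [2/31, 11/62) → index 1
j=2: u_2=131/720 ∈ [11/62, 6/31) → index 2
j=3: u_3=191/720 ∈ [6/31, 19/62) → index 3
j=4: u_4=251/720 ∈ [19/62, 11/31) → index 4
j=5: u_5=311/720 ∈ [23/62, 15/31) → index 6
j=6: u_6=371/720 ∈ [15/31, 16/31) → index 7
j=7: u_7=431/720 ∈ [16/31, 41/62) → index 8
j=8: u_8=491/720 ∈ [41/62, 49/62) → index 9
j=9: u_9=551/720 ∈ [41/62, 49/62) → index 9
j=10: u_10=611/720 ∈ [49/62, 53/62) → index 10
j=11: u_11=671/720 ∈ [53/62, 1) → index 11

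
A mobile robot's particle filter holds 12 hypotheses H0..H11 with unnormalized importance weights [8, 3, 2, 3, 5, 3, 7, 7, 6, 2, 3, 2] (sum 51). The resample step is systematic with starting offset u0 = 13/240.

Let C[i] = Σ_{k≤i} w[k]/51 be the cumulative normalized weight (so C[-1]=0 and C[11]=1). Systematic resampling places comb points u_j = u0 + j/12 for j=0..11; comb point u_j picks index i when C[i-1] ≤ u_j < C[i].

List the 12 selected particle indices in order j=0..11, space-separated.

0 0 2 3 4 6 6 7 7 8 9 11

C = [8/51, 11/51, 13/51, 16/51, 7/17, 8/17, 31/51, 38/51, 44/51, 46/51, 49/51, 1]
j=0: u_0=13/240 ∈ [0, 8/51) → index 0
j=1: u_1=11/80 ∈ [0, 8/51) → index 0
j=2: u_2=53/240 ∈ [11/51, 13/51) → index 2
j=3: u_3=73/240 ∈ [13/51, 16/51) → index 3
j=4: u_4=31/80 ∈ [16/51, 7/17) → index 4
j=5: u_5=113/240 ∈ [8/17, 31/51) → index 6
j=6: u_6=133/240 ∈ [8/17, 31/51) → index 6
j=7: u_7=51/80 ∈ [31/51, 38/51) → index 7
j=8: u_8=173/240 ∈ [31/51, 38/51) → index 7
j=9: u_9=193/240 ∈ [38/51, 44/51) → index 8
j=10: u_10=71/80 ∈ [44/51, 46/51) → index 9
j=11: u_11=233/240 ∈ [49/51, 1) → index 11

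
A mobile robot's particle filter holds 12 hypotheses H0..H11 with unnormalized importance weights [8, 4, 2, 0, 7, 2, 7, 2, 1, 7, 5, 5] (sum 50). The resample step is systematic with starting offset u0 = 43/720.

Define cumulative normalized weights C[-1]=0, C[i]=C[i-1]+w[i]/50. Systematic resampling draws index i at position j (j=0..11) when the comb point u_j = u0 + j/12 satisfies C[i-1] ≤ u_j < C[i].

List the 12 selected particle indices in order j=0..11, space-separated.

C = [4/25, 6/25, 7/25, 7/25, 21/50, 23/50, 3/5, 16/25, 33/50, 4/5, 9/10, 1]
j=0: u_0=43/720 ∈ [0, 4/25) → index 0
j=1: u_1=103/720 ∈ [0, 4/25) → index 0
j=2: u_2=163/720 ∈ [4/25, 6/25) → index 1
j=3: u_3=223/720 ∈ [7/25, 21/50) → index 4
j=4: u_4=283/720 ∈ [7/25, 21/50) → index 4
j=5: u_5=343/720 ∈ [23/50, 3/5) → index 6
j=6: u_6=403/720 ∈ [23/50, 3/5) → index 6
j=7: u_7=463/720 ∈ [16/25, 33/50) → index 8
j=8: u_8=523/720 ∈ [33/50, 4/5) → index 9
j=9: u_9=583/720 ∈ [4/5, 9/10) → index 10
j=10: u_10=643/720 ∈ [4/5, 9/10) → index 10
j=11: u_11=703/720 ∈ [9/10, 1) → index 11

0 0 1 4 4 6 6 8 9 10 10 11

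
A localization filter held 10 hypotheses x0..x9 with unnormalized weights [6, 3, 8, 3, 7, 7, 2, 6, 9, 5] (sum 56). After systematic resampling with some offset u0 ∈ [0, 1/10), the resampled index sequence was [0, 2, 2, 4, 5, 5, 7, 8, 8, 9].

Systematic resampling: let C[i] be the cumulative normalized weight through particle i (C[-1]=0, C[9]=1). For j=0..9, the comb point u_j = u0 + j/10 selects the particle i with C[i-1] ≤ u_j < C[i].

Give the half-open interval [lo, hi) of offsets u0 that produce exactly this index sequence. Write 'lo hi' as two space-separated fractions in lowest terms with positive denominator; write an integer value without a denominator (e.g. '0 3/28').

23/280 1/10

C = [3/28, 9/56, 17/56, 5/14, 27/56, 17/28, 9/14, 3/4, 51/56, 1]
j=0 picked index 0: u0 ∈ [0, 3/28)
j=1 picked index 2: u0 ∈ [17/280, 57/280)
j=2 picked index 2: u0 ∈ [-11/280, 29/280)
j=3 picked index 4: u0 ∈ [2/35, 51/280)
j=4 picked index 5: u0 ∈ [23/280, 29/140)
j=5 picked index 5: u0 ∈ [-1/56, 3/28)
j=6 picked index 7: u0 ∈ [3/70, 3/20)
j=7 picked index 8: u0 ∈ [1/20, 59/280)
j=8 picked index 8: u0 ∈ [-1/20, 31/280)
j=9 picked index 9: u0 ∈ [3/280, 1/10)
intersection: [23/280, 1/10)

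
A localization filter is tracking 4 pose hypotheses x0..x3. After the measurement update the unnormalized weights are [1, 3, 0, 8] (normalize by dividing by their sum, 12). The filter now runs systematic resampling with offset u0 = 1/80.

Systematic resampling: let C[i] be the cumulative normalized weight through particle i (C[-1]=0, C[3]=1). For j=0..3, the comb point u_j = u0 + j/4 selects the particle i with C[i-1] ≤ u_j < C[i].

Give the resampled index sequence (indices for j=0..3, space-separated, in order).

0 1 3 3

C = [1/12, 1/3, 1/3, 1]
j=0: u_0=1/80 ∈ [0, 1/12) → index 0
j=1: u_1=21/80 ∈ [1/12, 1/3) → index 1
j=2: u_2=41/80 ∈ [1/3, 1) → index 3
j=3: u_3=61/80 ∈ [1/3, 1) → index 3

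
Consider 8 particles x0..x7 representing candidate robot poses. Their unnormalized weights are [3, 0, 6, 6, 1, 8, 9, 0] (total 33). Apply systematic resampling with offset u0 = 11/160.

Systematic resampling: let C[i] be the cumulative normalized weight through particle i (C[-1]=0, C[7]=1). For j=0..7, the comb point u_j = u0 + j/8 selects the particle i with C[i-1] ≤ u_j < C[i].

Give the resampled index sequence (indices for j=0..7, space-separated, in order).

0 2 3 3 5 5 6 6

C = [1/11, 1/11, 3/11, 5/11, 16/33, 8/11, 1, 1]
j=0: u_0=11/160 ∈ [0, 1/11) → index 0
j=1: u_1=31/160 ∈ [1/11, 3/11) → index 2
j=2: u_2=51/160 ∈ [3/11, 5/11) → index 3
j=3: u_3=71/160 ∈ [3/11, 5/11) → index 3
j=4: u_4=91/160 ∈ [16/33, 8/11) → index 5
j=5: u_5=111/160 ∈ [16/33, 8/11) → index 5
j=6: u_6=131/160 ∈ [8/11, 1) → index 6
j=7: u_7=151/160 ∈ [8/11, 1) → index 6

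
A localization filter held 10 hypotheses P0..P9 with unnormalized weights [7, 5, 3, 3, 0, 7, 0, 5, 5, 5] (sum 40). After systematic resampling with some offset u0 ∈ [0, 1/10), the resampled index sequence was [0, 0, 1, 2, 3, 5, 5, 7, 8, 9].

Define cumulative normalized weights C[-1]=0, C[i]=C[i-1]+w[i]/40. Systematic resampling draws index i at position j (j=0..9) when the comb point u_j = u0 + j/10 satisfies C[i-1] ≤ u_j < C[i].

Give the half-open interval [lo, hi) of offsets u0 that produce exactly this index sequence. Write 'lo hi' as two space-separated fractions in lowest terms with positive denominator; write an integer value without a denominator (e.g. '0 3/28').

0 1/40

C = [7/40, 3/10, 3/8, 9/20, 9/20, 5/8, 5/8, 3/4, 7/8, 1]
j=0 picked index 0: u0 ∈ [0, 7/40)
j=1 picked index 0: u0 ∈ [-1/10, 3/40)
j=2 picked index 1: u0 ∈ [-1/40, 1/10)
j=3 picked index 2: u0 ∈ [0, 3/40)
j=4 picked index 3: u0 ∈ [-1/40, 1/20)
j=5 picked index 5: u0 ∈ [-1/20, 1/8)
j=6 picked index 5: u0 ∈ [-3/20, 1/40)
j=7 picked index 7: u0 ∈ [-3/40, 1/20)
j=8 picked index 8: u0 ∈ [-1/20, 3/40)
j=9 picked index 9: u0 ∈ [-1/40, 1/10)
intersection: [0, 1/40)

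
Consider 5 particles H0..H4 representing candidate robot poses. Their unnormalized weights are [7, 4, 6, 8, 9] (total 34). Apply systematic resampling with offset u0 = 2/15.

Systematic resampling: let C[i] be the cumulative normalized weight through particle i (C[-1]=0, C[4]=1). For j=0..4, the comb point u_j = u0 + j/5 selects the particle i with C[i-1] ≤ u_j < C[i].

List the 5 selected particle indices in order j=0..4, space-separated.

C = [7/34, 11/34, 1/2, 25/34, 1]
j=0: u_0=2/15 ∈ [0, 7/34) → index 0
j=1: u_1=1/3 ∈ [11/34, 1/2) → index 2
j=2: u_2=8/15 ∈ [1/2, 25/34) → index 3
j=3: u_3=11/15 ∈ [1/2, 25/34) → index 3
j=4: u_4=14/15 ∈ [25/34, 1) → index 4

0 2 3 3 4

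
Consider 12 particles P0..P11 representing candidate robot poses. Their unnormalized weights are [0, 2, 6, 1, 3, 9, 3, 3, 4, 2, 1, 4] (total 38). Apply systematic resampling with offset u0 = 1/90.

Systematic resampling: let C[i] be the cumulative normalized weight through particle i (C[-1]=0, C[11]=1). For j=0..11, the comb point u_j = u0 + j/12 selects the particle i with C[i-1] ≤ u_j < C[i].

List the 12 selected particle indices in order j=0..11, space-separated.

1 2 2 4 5 5 5 6 7 8 9 11

C = [0, 1/19, 4/19, 9/38, 6/19, 21/38, 12/19, 27/38, 31/38, 33/38, 17/19, 1]
j=0: u_0=1/90 ∈ [0, 1/19) → index 1
j=1: u_1=17/180 ∈ [1/19, 4/19) → index 2
j=2: u_2=8/45 ∈ [1/19, 4/19) → index 2
j=3: u_3=47/180 ∈ [9/38, 6/19) → index 4
j=4: u_4=31/90 ∈ [6/19, 21/38) → index 5
j=5: u_5=77/180 ∈ [6/19, 21/38) → index 5
j=6: u_6=23/45 ∈ [6/19, 21/38) → index 5
j=7: u_7=107/180 ∈ [21/38, 12/19) → index 6
j=8: u_8=61/90 ∈ [12/19, 27/38) → index 7
j=9: u_9=137/180 ∈ [27/38, 31/38) → index 8
j=10: u_10=38/45 ∈ [31/38, 33/38) → index 9
j=11: u_11=167/180 ∈ [17/19, 1) → index 11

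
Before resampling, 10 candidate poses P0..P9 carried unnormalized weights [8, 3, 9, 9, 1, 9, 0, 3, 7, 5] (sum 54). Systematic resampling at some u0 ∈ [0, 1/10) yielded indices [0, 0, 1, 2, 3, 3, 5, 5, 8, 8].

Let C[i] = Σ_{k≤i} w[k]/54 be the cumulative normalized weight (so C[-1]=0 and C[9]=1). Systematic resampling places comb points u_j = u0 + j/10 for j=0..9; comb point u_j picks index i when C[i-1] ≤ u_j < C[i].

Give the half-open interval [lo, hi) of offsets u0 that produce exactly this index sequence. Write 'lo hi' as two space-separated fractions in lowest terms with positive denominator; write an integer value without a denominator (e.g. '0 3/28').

0 1/270

C = [4/27, 11/54, 10/27, 29/54, 5/9, 13/18, 13/18, 7/9, 49/54, 1]
j=0 picked index 0: u0 ∈ [0, 4/27)
j=1 picked index 0: u0 ∈ [-1/10, 13/270)
j=2 picked index 1: u0 ∈ [-7/135, 1/270)
j=3 picked index 2: u0 ∈ [-13/135, 19/270)
j=4 picked index 3: u0 ∈ [-4/135, 37/270)
j=5 picked index 3: u0 ∈ [-7/54, 1/27)
j=6 picked index 5: u0 ∈ [-2/45, 11/90)
j=7 picked index 5: u0 ∈ [-13/90, 1/45)
j=8 picked index 8: u0 ∈ [-1/45, 29/270)
j=9 picked index 8: u0 ∈ [-11/90, 1/135)
intersection: [0, 1/270)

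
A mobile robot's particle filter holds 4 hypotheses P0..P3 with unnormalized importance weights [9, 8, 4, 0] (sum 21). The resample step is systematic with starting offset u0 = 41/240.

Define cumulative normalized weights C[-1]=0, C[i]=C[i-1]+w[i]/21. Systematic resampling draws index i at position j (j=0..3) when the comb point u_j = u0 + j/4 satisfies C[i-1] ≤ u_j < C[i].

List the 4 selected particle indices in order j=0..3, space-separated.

C = [3/7, 17/21, 1, 1]
j=0: u_0=41/240 ∈ [0, 3/7) → index 0
j=1: u_1=101/240 ∈ [0, 3/7) → index 0
j=2: u_2=161/240 ∈ [3/7, 17/21) → index 1
j=3: u_3=221/240 ∈ [17/21, 1) → index 2

0 0 1 2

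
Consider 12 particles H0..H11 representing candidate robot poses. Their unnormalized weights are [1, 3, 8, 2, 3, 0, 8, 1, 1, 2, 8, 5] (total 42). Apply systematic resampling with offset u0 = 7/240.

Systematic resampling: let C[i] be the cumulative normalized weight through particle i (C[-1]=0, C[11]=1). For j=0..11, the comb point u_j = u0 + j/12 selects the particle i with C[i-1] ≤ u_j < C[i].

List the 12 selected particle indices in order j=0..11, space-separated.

C = [1/42, 2/21, 2/7, 1/3, 17/42, 17/42, 25/42, 13/21, 9/14, 29/42, 37/42, 1]
j=0: u_0=7/240 ∈ [1/42, 2/21) → index 1
j=1: u_1=9/80 ∈ [2/21, 2/7) → index 2
j=2: u_2=47/240 ∈ [2/21, 2/7) → index 2
j=3: u_3=67/240 ∈ [2/21, 2/7) → index 2
j=4: u_4=29/80 ∈ [1/3, 17/42) → index 4
j=5: u_5=107/240 ∈ [17/42, 25/42) → index 6
j=6: u_6=127/240 ∈ [17/42, 25/42) → index 6
j=7: u_7=49/80 ∈ [25/42, 13/21) → index 7
j=8: u_8=167/240 ∈ [29/42, 37/42) → index 10
j=9: u_9=187/240 ∈ [29/42, 37/42) → index 10
j=10: u_10=69/80 ∈ [29/42, 37/42) → index 10
j=11: u_11=227/240 ∈ [37/42, 1) → index 11

1 2 2 2 4 6 6 7 10 10 10 11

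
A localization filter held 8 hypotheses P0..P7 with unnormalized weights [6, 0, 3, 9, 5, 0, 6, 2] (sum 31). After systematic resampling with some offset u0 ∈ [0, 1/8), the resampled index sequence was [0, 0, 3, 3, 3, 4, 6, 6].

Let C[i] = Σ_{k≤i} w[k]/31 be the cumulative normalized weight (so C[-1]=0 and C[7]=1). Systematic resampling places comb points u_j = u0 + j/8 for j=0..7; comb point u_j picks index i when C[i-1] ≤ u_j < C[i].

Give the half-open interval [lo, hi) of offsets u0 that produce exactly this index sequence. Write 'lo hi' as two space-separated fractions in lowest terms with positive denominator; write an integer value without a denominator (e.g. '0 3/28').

5/124 15/248

C = [6/31, 6/31, 9/31, 18/31, 23/31, 23/31, 29/31, 1]
j=0 picked index 0: u0 ∈ [0, 6/31)
j=1 picked index 0: u0 ∈ [-1/8, 17/248)
j=2 picked index 3: u0 ∈ [5/124, 41/124)
j=3 picked index 3: u0 ∈ [-21/248, 51/248)
j=4 picked index 3: u0 ∈ [-13/62, 5/62)
j=5 picked index 4: u0 ∈ [-11/248, 29/248)
j=6 picked index 6: u0 ∈ [-1/124, 23/124)
j=7 picked index 6: u0 ∈ [-33/248, 15/248)
intersection: [5/124, 15/248)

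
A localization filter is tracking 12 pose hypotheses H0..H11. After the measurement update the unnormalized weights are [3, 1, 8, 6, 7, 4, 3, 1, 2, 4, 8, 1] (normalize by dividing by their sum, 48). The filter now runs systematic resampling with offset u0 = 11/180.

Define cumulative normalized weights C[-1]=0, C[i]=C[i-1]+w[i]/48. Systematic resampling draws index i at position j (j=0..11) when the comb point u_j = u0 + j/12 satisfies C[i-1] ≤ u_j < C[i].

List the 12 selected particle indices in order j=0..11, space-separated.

C = [1/16, 1/12, 1/4, 3/8, 25/48, 29/48, 2/3, 11/16, 35/48, 13/16, 47/48, 1]
j=0: u_0=11/180 ∈ [0, 1/16) → index 0
j=1: u_1=13/90 ∈ [1/12, 1/4) → index 2
j=2: u_2=41/180 ∈ [1/12, 1/4) → index 2
j=3: u_3=14/45 ∈ [1/4, 3/8) → index 3
j=4: u_4=71/180 ∈ [3/8, 25/48) → index 4
j=5: u_5=43/90 ∈ [3/8, 25/48) → index 4
j=6: u_6=101/180 ∈ [25/48, 29/48) → index 5
j=7: u_7=29/45 ∈ [29/48, 2/3) → index 6
j=8: u_8=131/180 ∈ [11/16, 35/48) → index 8
j=9: u_9=73/90 ∈ [35/48, 13/16) → index 9
j=10: u_10=161/180 ∈ [13/16, 47/48) → index 10
j=11: u_11=44/45 ∈ [13/16, 47/48) → index 10

0 2 2 3 4 4 5 6 8 9 10 10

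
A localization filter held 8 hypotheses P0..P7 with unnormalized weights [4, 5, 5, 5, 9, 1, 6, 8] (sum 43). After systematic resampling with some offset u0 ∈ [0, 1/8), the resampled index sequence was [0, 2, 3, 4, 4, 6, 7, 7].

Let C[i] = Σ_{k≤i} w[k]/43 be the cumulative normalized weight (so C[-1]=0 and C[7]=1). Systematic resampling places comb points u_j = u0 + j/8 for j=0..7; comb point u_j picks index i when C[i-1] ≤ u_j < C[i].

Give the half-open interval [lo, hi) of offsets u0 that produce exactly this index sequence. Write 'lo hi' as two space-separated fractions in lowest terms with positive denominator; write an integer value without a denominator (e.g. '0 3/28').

29/344 4/43

C = [4/43, 9/43, 14/43, 19/43, 28/43, 29/43, 35/43, 1]
j=0 picked index 0: u0 ∈ [0, 4/43)
j=1 picked index 2: u0 ∈ [29/344, 69/344)
j=2 picked index 3: u0 ∈ [13/172, 33/172)
j=3 picked index 4: u0 ∈ [23/344, 95/344)
j=4 picked index 4: u0 ∈ [-5/86, 13/86)
j=5 picked index 6: u0 ∈ [17/344, 65/344)
j=6 picked index 7: u0 ∈ [11/172, 1/4)
j=7 picked index 7: u0 ∈ [-21/344, 1/8)
intersection: [29/344, 4/43)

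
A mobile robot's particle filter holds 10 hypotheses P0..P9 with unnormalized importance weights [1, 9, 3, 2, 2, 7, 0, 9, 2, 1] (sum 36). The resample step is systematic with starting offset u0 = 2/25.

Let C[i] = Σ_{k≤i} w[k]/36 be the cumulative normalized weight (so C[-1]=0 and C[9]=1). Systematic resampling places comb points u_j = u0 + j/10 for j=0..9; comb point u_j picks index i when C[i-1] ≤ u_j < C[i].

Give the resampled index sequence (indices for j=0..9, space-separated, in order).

C = [1/36, 5/18, 13/36, 5/12, 17/36, 2/3, 2/3, 11/12, 35/36, 1]
j=0: u_0=2/25 ∈ [1/36, 5/18) → index 1
j=1: u_1=9/50 ∈ [1/36, 5/18) → index 1
j=2: u_2=7/25 ∈ [5/18, 13/36) → index 2
j=3: u_3=19/50 ∈ [13/36, 5/12) → index 3
j=4: u_4=12/25 ∈ [17/36, 2/3) → index 5
j=5: u_5=29/50 ∈ [17/36, 2/3) → index 5
j=6: u_6=17/25 ∈ [2/3, 11/12) → index 7
j=7: u_7=39/50 ∈ [2/3, 11/12) → index 7
j=8: u_8=22/25 ∈ [2/3, 11/12) → index 7
j=9: u_9=49/50 ∈ [35/36, 1) → index 9

1 1 2 3 5 5 7 7 7 9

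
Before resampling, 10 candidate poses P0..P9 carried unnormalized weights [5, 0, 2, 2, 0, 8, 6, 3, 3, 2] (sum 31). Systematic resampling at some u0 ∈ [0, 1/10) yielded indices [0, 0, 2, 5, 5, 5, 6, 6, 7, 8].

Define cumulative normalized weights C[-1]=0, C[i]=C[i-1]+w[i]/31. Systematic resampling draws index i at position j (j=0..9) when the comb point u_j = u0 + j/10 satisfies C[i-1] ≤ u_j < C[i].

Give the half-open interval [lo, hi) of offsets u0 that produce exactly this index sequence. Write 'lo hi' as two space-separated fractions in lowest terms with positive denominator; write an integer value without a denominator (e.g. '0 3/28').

0 4/155

C = [5/31, 5/31, 7/31, 9/31, 9/31, 17/31, 23/31, 26/31, 29/31, 1]
j=0 picked index 0: u0 ∈ [0, 5/31)
j=1 picked index 0: u0 ∈ [-1/10, 19/310)
j=2 picked index 2: u0 ∈ [-6/155, 4/155)
j=3 picked index 5: u0 ∈ [-3/310, 77/310)
j=4 picked index 5: u0 ∈ [-17/155, 23/155)
j=5 picked index 5: u0 ∈ [-13/62, 3/62)
j=6 picked index 6: u0 ∈ [-8/155, 22/155)
j=7 picked index 6: u0 ∈ [-47/310, 13/310)
j=8 picked index 7: u0 ∈ [-9/155, 6/155)
j=9 picked index 8: u0 ∈ [-19/310, 11/310)
intersection: [0, 4/155)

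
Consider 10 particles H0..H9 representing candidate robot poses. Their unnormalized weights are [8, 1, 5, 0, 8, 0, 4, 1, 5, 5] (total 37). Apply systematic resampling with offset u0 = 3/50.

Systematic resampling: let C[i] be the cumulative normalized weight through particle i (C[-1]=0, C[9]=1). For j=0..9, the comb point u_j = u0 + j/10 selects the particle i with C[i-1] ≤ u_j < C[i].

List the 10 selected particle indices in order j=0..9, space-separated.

0 0 2 2 4 4 6 8 8 9

C = [8/37, 9/37, 14/37, 14/37, 22/37, 22/37, 26/37, 27/37, 32/37, 1]
j=0: u_0=3/50 ∈ [0, 8/37) → index 0
j=1: u_1=4/25 ∈ [0, 8/37) → index 0
j=2: u_2=13/50 ∈ [9/37, 14/37) → index 2
j=3: u_3=9/25 ∈ [9/37, 14/37) → index 2
j=4: u_4=23/50 ∈ [14/37, 22/37) → index 4
j=5: u_5=14/25 ∈ [14/37, 22/37) → index 4
j=6: u_6=33/50 ∈ [22/37, 26/37) → index 6
j=7: u_7=19/25 ∈ [27/37, 32/37) → index 8
j=8: u_8=43/50 ∈ [27/37, 32/37) → index 8
j=9: u_9=24/25 ∈ [32/37, 1) → index 9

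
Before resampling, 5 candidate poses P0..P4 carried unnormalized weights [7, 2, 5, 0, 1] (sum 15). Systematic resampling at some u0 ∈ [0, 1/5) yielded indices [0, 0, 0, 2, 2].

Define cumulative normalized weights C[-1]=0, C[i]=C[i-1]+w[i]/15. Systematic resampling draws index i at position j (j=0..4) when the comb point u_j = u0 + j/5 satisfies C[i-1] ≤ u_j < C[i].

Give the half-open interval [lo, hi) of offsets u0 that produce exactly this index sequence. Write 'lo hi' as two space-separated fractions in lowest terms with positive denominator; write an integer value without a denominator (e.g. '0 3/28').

C = [7/15, 3/5, 14/15, 14/15, 1]
j=0 picked index 0: u0 ∈ [0, 7/15)
j=1 picked index 0: u0 ∈ [-1/5, 4/15)
j=2 picked index 0: u0 ∈ [-2/5, 1/15)
j=3 picked index 2: u0 ∈ [0, 1/3)
j=4 picked index 2: u0 ∈ [-1/5, 2/15)
intersection: [0, 1/15)

0 1/15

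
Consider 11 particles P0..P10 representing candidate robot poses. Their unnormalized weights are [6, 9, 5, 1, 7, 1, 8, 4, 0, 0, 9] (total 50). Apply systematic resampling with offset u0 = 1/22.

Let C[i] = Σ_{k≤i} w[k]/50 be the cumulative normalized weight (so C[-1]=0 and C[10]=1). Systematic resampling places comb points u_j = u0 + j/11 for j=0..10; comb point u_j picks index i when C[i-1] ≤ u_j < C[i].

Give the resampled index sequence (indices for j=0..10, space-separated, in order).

C = [3/25, 3/10, 2/5, 21/50, 14/25, 29/50, 37/50, 41/50, 41/50, 41/50, 1]
j=0: u_0=1/22 ∈ [0, 3/25) → index 0
j=1: u_1=3/22 ∈ [3/25, 3/10) → index 1
j=2: u_2=5/22 ∈ [3/25, 3/10) → index 1
j=3: u_3=7/22 ∈ [3/10, 2/5) → index 2
j=4: u_4=9/22 ∈ [2/5, 21/50) → index 3
j=5: u_5=1/2 ∈ [21/50, 14/25) → index 4
j=6: u_6=13/22 ∈ [29/50, 37/50) → index 6
j=7: u_7=15/22 ∈ [29/50, 37/50) → index 6
j=8: u_8=17/22 ∈ [37/50, 41/50) → index 7
j=9: u_9=19/22 ∈ [41/50, 1) → index 10
j=10: u_10=21/22 ∈ [41/50, 1) → index 10

0 1 1 2 3 4 6 6 7 10 10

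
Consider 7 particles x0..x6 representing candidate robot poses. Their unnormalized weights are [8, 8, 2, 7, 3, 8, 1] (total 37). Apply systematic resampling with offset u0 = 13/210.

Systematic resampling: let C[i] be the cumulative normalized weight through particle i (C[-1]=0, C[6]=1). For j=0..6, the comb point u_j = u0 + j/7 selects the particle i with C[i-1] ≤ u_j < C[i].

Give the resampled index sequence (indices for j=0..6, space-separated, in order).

0 0 1 3 3 5 5

C = [8/37, 16/37, 18/37, 25/37, 28/37, 36/37, 1]
j=0: u_0=13/210 ∈ [0, 8/37) → index 0
j=1: u_1=43/210 ∈ [0, 8/37) → index 0
j=2: u_2=73/210 ∈ [8/37, 16/37) → index 1
j=3: u_3=103/210 ∈ [18/37, 25/37) → index 3
j=4: u_4=19/30 ∈ [18/37, 25/37) → index 3
j=5: u_5=163/210 ∈ [28/37, 36/37) → index 5
j=6: u_6=193/210 ∈ [28/37, 36/37) → index 5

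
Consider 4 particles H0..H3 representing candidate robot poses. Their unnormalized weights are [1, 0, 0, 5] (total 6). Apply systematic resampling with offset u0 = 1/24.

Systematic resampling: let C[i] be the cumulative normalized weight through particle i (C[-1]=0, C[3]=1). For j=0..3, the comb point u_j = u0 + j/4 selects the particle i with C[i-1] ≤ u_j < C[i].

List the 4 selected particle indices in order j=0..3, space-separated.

0 3 3 3

C = [1/6, 1/6, 1/6, 1]
j=0: u_0=1/24 ∈ [0, 1/6) → index 0
j=1: u_1=7/24 ∈ [1/6, 1) → index 3
j=2: u_2=13/24 ∈ [1/6, 1) → index 3
j=3: u_3=19/24 ∈ [1/6, 1) → index 3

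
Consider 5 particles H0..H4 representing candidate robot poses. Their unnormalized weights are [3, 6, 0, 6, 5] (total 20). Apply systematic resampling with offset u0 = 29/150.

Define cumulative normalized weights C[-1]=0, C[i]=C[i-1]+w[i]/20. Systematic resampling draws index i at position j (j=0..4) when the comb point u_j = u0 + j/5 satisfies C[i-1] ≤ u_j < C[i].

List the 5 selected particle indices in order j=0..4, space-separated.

C = [3/20, 9/20, 9/20, 3/4, 1]
j=0: u_0=29/150 ∈ [3/20, 9/20) → index 1
j=1: u_1=59/150 ∈ [3/20, 9/20) → index 1
j=2: u_2=89/150 ∈ [9/20, 3/4) → index 3
j=3: u_3=119/150 ∈ [3/4, 1) → index 4
j=4: u_4=149/150 ∈ [3/4, 1) → index 4

1 1 3 4 4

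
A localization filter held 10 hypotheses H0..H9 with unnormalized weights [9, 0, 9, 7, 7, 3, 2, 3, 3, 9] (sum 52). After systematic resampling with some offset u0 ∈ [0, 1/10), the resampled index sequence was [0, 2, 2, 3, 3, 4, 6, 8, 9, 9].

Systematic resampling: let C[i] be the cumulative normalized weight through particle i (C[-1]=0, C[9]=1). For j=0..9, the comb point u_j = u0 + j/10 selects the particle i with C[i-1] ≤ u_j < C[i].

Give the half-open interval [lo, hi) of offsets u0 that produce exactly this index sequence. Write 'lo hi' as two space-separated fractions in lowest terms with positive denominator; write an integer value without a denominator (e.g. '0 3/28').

C = [9/52, 9/52, 9/26, 25/52, 8/13, 35/52, 37/52, 10/13, 43/52, 1]
j=0 picked index 0: u0 ∈ [0, 9/52)
j=1 picked index 2: u0 ∈ [19/260, 16/65)
j=2 picked index 2: u0 ∈ [-7/260, 19/130)
j=3 picked index 3: u0 ∈ [3/65, 47/260)
j=4 picked index 3: u0 ∈ [-7/130, 21/260)
j=5 picked index 4: u0 ∈ [-1/52, 3/26)
j=6 picked index 6: u0 ∈ [19/260, 29/260)
j=7 picked index 8: u0 ∈ [9/130, 33/260)
j=8 picked index 9: u0 ∈ [7/260, 1/5)
j=9 picked index 9: u0 ∈ [-19/260, 1/10)
intersection: [19/260, 21/260)

19/260 21/260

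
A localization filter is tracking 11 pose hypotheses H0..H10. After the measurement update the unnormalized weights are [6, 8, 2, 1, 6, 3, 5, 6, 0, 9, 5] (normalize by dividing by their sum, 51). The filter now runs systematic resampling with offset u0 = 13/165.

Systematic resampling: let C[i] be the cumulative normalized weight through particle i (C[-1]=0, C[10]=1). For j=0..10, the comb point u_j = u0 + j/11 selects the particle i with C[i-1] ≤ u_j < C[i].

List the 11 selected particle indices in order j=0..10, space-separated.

C = [2/17, 14/51, 16/51, 1/3, 23/51, 26/51, 31/51, 37/51, 37/51, 46/51, 1]
j=0: u_0=13/165 ∈ [0, 2/17) → index 0
j=1: u_1=28/165 ∈ [2/17, 14/51) → index 1
j=2: u_2=43/165 ∈ [2/17, 14/51) → index 1
j=3: u_3=58/165 ∈ [1/3, 23/51) → index 4
j=4: u_4=73/165 ∈ [1/3, 23/51) → index 4
j=5: u_5=8/15 ∈ [26/51, 31/51) → index 6
j=6: u_6=103/165 ∈ [31/51, 37/51) → index 7
j=7: u_7=118/165 ∈ [31/51, 37/51) → index 7
j=8: u_8=133/165 ∈ [37/51, 46/51) → index 9
j=9: u_9=148/165 ∈ [37/51, 46/51) → index 9
j=10: u_10=163/165 ∈ [46/51, 1) → index 10

0 1 1 4 4 6 7 7 9 9 10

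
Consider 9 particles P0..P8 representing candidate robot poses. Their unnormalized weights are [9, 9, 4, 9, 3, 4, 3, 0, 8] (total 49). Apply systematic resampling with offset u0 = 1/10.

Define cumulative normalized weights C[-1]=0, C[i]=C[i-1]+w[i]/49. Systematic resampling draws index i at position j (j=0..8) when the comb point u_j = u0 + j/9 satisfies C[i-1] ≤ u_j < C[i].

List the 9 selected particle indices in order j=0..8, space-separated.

0 1 1 2 3 4 5 8 8

C = [9/49, 18/49, 22/49, 31/49, 34/49, 38/49, 41/49, 41/49, 1]
j=0: u_0=1/10 ∈ [0, 9/49) → index 0
j=1: u_1=19/90 ∈ [9/49, 18/49) → index 1
j=2: u_2=29/90 ∈ [9/49, 18/49) → index 1
j=3: u_3=13/30 ∈ [18/49, 22/49) → index 2
j=4: u_4=49/90 ∈ [22/49, 31/49) → index 3
j=5: u_5=59/90 ∈ [31/49, 34/49) → index 4
j=6: u_6=23/30 ∈ [34/49, 38/49) → index 5
j=7: u_7=79/90 ∈ [41/49, 1) → index 8
j=8: u_8=89/90 ∈ [41/49, 1) → index 8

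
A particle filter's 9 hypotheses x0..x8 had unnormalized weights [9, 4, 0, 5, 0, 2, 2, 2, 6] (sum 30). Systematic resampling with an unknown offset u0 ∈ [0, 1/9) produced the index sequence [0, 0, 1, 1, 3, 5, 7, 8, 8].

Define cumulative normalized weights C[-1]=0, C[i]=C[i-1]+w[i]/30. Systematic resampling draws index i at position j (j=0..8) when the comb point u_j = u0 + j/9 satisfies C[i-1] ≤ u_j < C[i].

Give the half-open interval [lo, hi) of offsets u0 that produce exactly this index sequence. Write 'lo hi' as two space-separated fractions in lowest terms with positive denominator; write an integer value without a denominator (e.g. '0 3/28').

C = [3/10, 13/30, 13/30, 3/5, 3/5, 2/3, 11/15, 4/5, 1]
j=0 picked index 0: u0 ∈ [0, 3/10)
j=1 picked index 0: u0 ∈ [-1/9, 17/90)
j=2 picked index 1: u0 ∈ [7/90, 19/90)
j=3 picked index 1: u0 ∈ [-1/30, 1/10)
j=4 picked index 3: u0 ∈ [-1/90, 7/45)
j=5 picked index 5: u0 ∈ [2/45, 1/9)
j=6 picked index 7: u0 ∈ [1/15, 2/15)
j=7 picked index 8: u0 ∈ [1/45, 2/9)
j=8 picked index 8: u0 ∈ [-4/45, 1/9)
intersection: [7/90, 1/10)

7/90 1/10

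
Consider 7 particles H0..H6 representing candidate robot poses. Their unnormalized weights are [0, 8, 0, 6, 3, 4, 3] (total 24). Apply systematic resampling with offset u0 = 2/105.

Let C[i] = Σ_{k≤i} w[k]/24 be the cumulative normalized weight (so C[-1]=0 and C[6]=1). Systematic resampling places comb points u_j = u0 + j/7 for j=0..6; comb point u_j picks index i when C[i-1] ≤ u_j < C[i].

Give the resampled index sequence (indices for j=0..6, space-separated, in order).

C = [0, 1/3, 1/3, 7/12, 17/24, 7/8, 1]
j=0: u_0=2/105 ∈ [0, 1/3) → index 1
j=1: u_1=17/105 ∈ [0, 1/3) → index 1
j=2: u_2=32/105 ∈ [0, 1/3) → index 1
j=3: u_3=47/105 ∈ [1/3, 7/12) → index 3
j=4: u_4=62/105 ∈ [7/12, 17/24) → index 4
j=5: u_5=11/15 ∈ [17/24, 7/8) → index 5
j=6: u_6=92/105 ∈ [7/8, 1) → index 6

1 1 1 3 4 5 6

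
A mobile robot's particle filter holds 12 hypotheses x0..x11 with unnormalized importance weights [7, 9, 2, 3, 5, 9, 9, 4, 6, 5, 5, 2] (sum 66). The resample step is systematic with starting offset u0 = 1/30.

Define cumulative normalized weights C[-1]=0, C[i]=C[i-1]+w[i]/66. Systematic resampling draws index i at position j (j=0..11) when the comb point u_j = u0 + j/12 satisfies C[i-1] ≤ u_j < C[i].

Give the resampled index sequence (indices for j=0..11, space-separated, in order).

C = [7/66, 8/33, 3/11, 7/22, 13/33, 35/66, 2/3, 8/11, 9/11, 59/66, 32/33, 1]
j=0: u_0=1/30 ∈ [0, 7/66) → index 0
j=1: u_1=7/60 ∈ [7/66, 8/33) → index 1
j=2: u_2=1/5 ∈ [7/66, 8/33) → index 1
j=3: u_3=17/60 ∈ [3/11, 7/22) → index 3
j=4: u_4=11/30 ∈ [7/22, 13/33) → index 4
j=5: u_5=9/20 ∈ [13/33, 35/66) → index 5
j=6: u_6=8/15 ∈ [35/66, 2/3) → index 6
j=7: u_7=37/60 ∈ [35/66, 2/3) → index 6
j=8: u_8=7/10 ∈ [2/3, 8/11) → index 7
j=9: u_9=47/60 ∈ [8/11, 9/11) → index 8
j=10: u_10=13/15 ∈ [9/11, 59/66) → index 9
j=11: u_11=19/20 ∈ [59/66, 32/33) → index 10

0 1 1 3 4 5 6 6 7 8 9 10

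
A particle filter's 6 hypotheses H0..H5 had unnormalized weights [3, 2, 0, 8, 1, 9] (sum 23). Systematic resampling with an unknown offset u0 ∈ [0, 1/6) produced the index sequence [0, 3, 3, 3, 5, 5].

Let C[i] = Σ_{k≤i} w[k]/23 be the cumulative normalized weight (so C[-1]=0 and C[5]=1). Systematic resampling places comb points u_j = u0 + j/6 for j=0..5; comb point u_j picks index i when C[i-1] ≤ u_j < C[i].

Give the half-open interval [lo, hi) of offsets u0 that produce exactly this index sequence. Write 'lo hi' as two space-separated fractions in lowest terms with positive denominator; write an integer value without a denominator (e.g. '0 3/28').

7/138 3/46

C = [3/23, 5/23, 5/23, 13/23, 14/23, 1]
j=0 picked index 0: u0 ∈ [0, 3/23)
j=1 picked index 3: u0 ∈ [7/138, 55/138)
j=2 picked index 3: u0 ∈ [-8/69, 16/69)
j=3 picked index 3: u0 ∈ [-13/46, 3/46)
j=4 picked index 5: u0 ∈ [-4/69, 1/3)
j=5 picked index 5: u0 ∈ [-31/138, 1/6)
intersection: [7/138, 3/46)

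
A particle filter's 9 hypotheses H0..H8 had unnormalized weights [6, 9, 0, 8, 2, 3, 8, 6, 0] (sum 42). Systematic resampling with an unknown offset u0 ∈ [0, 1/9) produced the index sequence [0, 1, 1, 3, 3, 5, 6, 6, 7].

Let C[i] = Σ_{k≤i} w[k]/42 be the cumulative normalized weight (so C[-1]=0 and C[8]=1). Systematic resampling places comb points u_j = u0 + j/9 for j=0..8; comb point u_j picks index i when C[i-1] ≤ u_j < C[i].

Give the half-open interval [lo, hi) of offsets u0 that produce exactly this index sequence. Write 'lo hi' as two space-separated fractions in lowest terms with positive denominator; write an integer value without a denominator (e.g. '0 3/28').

C = [1/7, 5/14, 5/14, 23/42, 25/42, 2/3, 6/7, 1, 1]
j=0 picked index 0: u0 ∈ [0, 1/7)
j=1 picked index 1: u0 ∈ [2/63, 31/126)
j=2 picked index 1: u0 ∈ [-5/63, 17/126)
j=3 picked index 3: u0 ∈ [1/42, 3/14)
j=4 picked index 3: u0 ∈ [-11/126, 13/126)
j=5 picked index 5: u0 ∈ [5/126, 1/9)
j=6 picked index 6: u0 ∈ [0, 4/21)
j=7 picked index 6: u0 ∈ [-1/9, 5/63)
j=8 picked index 7: u0 ∈ [-2/63, 1/9)
intersection: [5/126, 5/63)

5/126 5/63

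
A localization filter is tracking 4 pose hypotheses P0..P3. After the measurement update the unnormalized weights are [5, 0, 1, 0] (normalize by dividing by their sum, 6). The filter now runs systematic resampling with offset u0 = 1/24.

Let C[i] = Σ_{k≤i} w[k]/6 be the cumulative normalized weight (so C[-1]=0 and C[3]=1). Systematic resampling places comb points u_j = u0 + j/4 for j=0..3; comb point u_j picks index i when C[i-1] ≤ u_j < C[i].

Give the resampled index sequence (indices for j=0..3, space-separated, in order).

0 0 0 0

C = [5/6, 5/6, 1, 1]
j=0: u_0=1/24 ∈ [0, 5/6) → index 0
j=1: u_1=7/24 ∈ [0, 5/6) → index 0
j=2: u_2=13/24 ∈ [0, 5/6) → index 0
j=3: u_3=19/24 ∈ [0, 5/6) → index 0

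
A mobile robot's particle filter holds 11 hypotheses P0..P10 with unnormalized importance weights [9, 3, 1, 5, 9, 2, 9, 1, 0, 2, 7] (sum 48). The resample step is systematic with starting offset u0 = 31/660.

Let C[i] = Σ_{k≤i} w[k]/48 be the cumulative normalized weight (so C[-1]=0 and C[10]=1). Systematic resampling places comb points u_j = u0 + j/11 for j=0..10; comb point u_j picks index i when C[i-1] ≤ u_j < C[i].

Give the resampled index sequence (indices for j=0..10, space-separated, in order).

C = [3/16, 1/4, 13/48, 3/8, 9/16, 29/48, 19/24, 13/16, 13/16, 41/48, 1]
j=0: u_0=31/660 ∈ [0, 3/16) → index 0
j=1: u_1=91/660 ∈ [0, 3/16) → index 0
j=2: u_2=151/660 ∈ [3/16, 1/4) → index 1
j=3: u_3=211/660 ∈ [13/48, 3/8) → index 3
j=4: u_4=271/660 ∈ [3/8, 9/16) → index 4
j=5: u_5=331/660 ∈ [3/8, 9/16) → index 4
j=6: u_6=391/660 ∈ [9/16, 29/48) → index 5
j=7: u_7=41/60 ∈ [29/48, 19/24) → index 6
j=8: u_8=511/660 ∈ [29/48, 19/24) → index 6
j=9: u_9=571/660 ∈ [41/48, 1) → index 10
j=10: u_10=631/660 ∈ [41/48, 1) → index 10

0 0 1 3 4 4 5 6 6 10 10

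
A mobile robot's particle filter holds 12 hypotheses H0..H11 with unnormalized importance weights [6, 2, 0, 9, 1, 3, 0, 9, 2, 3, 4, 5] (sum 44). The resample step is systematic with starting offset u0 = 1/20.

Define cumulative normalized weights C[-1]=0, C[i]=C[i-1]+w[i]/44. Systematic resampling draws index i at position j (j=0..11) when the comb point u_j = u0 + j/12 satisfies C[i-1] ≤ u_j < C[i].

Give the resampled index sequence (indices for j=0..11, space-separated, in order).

0 0 3 3 3 5 7 7 8 10 10 11

C = [3/22, 2/11, 2/11, 17/44, 9/22, 21/44, 21/44, 15/22, 8/11, 35/44, 39/44, 1]
j=0: u_0=1/20 ∈ [0, 3/22) → index 0
j=1: u_1=2/15 ∈ [0, 3/22) → index 0
j=2: u_2=13/60 ∈ [2/11, 17/44) → index 3
j=3: u_3=3/10 ∈ [2/11, 17/44) → index 3
j=4: u_4=23/60 ∈ [2/11, 17/44) → index 3
j=5: u_5=7/15 ∈ [9/22, 21/44) → index 5
j=6: u_6=11/20 ∈ [21/44, 15/22) → index 7
j=7: u_7=19/30 ∈ [21/44, 15/22) → index 7
j=8: u_8=43/60 ∈ [15/22, 8/11) → index 8
j=9: u_9=4/5 ∈ [35/44, 39/44) → index 10
j=10: u_10=53/60 ∈ [35/44, 39/44) → index 10
j=11: u_11=29/30 ∈ [39/44, 1) → index 11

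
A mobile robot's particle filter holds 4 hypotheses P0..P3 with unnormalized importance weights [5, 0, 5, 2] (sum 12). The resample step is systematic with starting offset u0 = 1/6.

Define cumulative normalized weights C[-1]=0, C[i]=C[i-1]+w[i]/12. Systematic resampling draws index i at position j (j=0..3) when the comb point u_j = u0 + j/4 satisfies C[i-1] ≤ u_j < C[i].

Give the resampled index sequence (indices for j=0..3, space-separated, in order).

C = [5/12, 5/12, 5/6, 1]
j=0: u_0=1/6 ∈ [0, 5/12) → index 0
j=1: u_1=5/12 ∈ [5/12, 5/6) → index 2
j=2: u_2=2/3 ∈ [5/12, 5/6) → index 2
j=3: u_3=11/12 ∈ [5/6, 1) → index 3

0 2 2 3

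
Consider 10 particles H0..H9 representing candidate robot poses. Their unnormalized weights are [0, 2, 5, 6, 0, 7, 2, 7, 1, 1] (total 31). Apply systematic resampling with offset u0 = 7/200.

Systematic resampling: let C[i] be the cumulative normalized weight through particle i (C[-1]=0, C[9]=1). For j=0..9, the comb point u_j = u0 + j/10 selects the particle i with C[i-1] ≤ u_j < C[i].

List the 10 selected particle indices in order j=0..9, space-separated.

1 2 3 3 5 5 5 7 7 7

C = [0, 2/31, 7/31, 13/31, 13/31, 20/31, 22/31, 29/31, 30/31, 1]
j=0: u_0=7/200 ∈ [0, 2/31) → index 1
j=1: u_1=27/200 ∈ [2/31, 7/31) → index 2
j=2: u_2=47/200 ∈ [7/31, 13/31) → index 3
j=3: u_3=67/200 ∈ [7/31, 13/31) → index 3
j=4: u_4=87/200 ∈ [13/31, 20/31) → index 5
j=5: u_5=107/200 ∈ [13/31, 20/31) → index 5
j=6: u_6=127/200 ∈ [13/31, 20/31) → index 5
j=7: u_7=147/200 ∈ [22/31, 29/31) → index 7
j=8: u_8=167/200 ∈ [22/31, 29/31) → index 7
j=9: u_9=187/200 ∈ [22/31, 29/31) → index 7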